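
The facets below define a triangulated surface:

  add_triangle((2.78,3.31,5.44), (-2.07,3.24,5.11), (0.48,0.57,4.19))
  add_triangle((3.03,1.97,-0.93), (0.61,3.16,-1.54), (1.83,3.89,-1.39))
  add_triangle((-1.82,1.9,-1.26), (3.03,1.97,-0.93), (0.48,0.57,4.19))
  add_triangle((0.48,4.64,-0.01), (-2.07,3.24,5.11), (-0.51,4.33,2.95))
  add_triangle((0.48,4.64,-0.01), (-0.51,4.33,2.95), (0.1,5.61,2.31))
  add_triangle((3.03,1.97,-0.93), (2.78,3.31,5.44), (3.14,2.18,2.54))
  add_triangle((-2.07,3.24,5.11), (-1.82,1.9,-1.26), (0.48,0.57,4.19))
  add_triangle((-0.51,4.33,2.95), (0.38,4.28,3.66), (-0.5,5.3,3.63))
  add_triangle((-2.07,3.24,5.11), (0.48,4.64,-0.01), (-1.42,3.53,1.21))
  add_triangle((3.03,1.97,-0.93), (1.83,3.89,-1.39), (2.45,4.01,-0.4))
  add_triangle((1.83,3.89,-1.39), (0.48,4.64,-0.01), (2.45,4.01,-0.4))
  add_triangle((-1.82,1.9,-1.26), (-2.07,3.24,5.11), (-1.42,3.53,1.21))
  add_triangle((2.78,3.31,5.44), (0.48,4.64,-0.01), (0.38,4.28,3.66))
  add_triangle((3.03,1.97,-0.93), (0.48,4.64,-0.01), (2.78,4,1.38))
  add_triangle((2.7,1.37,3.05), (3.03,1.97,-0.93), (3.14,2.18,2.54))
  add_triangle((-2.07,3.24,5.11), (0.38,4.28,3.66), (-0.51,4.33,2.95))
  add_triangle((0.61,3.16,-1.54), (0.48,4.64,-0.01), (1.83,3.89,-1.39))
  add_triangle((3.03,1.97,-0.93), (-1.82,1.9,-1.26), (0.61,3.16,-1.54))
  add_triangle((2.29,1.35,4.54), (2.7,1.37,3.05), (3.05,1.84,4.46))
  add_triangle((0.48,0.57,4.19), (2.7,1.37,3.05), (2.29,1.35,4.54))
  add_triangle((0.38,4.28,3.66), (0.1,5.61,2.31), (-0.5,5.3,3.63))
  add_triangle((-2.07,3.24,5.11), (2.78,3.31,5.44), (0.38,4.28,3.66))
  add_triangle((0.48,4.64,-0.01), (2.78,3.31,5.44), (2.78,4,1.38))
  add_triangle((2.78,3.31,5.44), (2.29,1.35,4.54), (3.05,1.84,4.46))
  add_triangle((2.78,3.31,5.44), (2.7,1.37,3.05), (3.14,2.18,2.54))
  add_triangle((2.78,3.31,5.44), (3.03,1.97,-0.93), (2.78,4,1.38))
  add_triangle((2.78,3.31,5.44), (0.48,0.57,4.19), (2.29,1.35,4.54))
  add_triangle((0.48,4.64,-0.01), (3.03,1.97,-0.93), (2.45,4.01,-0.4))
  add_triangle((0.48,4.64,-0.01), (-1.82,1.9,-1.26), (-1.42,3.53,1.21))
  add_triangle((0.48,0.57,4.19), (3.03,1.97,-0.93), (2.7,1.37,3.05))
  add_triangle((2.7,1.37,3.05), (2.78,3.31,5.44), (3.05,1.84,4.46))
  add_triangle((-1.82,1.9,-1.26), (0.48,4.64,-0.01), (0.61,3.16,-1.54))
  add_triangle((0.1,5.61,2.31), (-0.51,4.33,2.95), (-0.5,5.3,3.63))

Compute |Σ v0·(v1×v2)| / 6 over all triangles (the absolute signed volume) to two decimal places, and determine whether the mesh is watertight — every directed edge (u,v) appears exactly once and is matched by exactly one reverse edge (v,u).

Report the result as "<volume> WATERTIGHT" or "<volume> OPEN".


Per-triangle v0·(v1×v2)/6:
  t1: +8.5986
  t2: +0.6887
  t3: -6.9904
  t4: +1.7137
  t5: +0.6209
  t6: +2.2185
  t7: -0.8632
  t8: +0.0545
  t9: +4.7994
  t10: +1.4910
  t11: +1.7424
  t12: +3.3461
  t13: +7.1811
  t14: +4.7290
  t15: +0.9533
  t16: +2.7586
  t17: +1.3902
  t18: +0.4315
  t19: +0.1711
  t20: +0.0217
  t21: +1.4659
  t22: +8.5373
  t23: +7.3499
  t24: +1.0109
  t25: +1.4679
  t26: +5.2735
  t27: +2.0733
  t28: -0.6017
  t29: +3.6326
  t30: -1.3495
  t31: +0.5646
  t32: +2.6659
  t33: +0.1461
Σ = +67.2936 → |volume| = 67.29

Directed edges: 99 total; 3 unmatched, e.g. (0.1,5.61,2.31)→(0.48,4.64,-0.01) → open.

67.29 OPEN


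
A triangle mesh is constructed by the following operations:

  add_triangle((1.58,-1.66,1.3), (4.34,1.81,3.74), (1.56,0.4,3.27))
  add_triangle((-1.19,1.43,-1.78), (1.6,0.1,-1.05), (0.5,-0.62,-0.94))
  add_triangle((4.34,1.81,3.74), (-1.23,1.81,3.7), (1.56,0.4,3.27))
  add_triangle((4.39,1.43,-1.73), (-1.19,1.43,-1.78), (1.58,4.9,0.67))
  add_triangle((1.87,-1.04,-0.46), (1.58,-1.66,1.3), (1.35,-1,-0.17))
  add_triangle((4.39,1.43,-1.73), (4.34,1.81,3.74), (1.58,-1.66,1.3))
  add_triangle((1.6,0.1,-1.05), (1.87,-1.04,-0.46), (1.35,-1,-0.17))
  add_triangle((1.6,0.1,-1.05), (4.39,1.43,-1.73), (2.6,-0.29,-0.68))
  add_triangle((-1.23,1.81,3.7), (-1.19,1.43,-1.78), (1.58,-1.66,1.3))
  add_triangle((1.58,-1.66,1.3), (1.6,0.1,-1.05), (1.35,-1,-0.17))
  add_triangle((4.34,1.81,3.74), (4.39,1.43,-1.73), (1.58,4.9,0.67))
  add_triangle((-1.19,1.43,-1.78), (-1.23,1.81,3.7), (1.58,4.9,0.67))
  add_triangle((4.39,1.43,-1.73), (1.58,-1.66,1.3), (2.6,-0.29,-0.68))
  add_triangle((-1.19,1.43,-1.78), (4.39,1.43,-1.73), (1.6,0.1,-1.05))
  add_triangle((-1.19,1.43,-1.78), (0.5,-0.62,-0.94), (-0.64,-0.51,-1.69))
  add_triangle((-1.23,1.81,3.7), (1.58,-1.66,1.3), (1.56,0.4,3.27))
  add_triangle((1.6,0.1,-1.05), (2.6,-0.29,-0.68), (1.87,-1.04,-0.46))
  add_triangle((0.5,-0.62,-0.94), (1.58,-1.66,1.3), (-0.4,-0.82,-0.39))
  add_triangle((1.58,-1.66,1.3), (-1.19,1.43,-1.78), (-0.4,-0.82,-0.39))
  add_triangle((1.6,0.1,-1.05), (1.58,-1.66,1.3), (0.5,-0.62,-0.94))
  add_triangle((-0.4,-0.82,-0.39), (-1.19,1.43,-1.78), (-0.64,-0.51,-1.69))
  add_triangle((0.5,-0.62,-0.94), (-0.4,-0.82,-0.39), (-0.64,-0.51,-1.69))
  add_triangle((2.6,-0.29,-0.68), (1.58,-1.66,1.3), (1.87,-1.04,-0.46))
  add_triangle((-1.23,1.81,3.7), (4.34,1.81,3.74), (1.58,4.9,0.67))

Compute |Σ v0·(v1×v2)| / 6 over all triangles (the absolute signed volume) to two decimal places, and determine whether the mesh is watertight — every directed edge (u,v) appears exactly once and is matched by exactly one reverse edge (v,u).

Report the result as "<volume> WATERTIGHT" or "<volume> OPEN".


Per-triangle v0·(v1×v2)/6:
  t1: +3.2412
  t2: +0.6902
  t3: +4.0985
  t4: +8.9351
  t5: +0.0917
  t6: +9.2296
  t7: +0.0010
  t8: +0.4551
  t9: -0.3322
  t10: -0.3400
  t11: +17.1130
  t12: +7.5814
  t13: +1.0510
  t14: +1.2509
  t15: +0.4254
  t16: +2.2592
  t17: +0.2240
  t18: +0.4398
  t19: -0.2645
  t20: +0.6928
  t21: +0.2419
  t22: +0.1932
  t23: +0.5986
  t24: +15.7641
Σ = +73.6412 → |volume| = 73.64

Directed edges: 72 total, each appears once with its reverse present → watertight.

73.64 WATERTIGHT


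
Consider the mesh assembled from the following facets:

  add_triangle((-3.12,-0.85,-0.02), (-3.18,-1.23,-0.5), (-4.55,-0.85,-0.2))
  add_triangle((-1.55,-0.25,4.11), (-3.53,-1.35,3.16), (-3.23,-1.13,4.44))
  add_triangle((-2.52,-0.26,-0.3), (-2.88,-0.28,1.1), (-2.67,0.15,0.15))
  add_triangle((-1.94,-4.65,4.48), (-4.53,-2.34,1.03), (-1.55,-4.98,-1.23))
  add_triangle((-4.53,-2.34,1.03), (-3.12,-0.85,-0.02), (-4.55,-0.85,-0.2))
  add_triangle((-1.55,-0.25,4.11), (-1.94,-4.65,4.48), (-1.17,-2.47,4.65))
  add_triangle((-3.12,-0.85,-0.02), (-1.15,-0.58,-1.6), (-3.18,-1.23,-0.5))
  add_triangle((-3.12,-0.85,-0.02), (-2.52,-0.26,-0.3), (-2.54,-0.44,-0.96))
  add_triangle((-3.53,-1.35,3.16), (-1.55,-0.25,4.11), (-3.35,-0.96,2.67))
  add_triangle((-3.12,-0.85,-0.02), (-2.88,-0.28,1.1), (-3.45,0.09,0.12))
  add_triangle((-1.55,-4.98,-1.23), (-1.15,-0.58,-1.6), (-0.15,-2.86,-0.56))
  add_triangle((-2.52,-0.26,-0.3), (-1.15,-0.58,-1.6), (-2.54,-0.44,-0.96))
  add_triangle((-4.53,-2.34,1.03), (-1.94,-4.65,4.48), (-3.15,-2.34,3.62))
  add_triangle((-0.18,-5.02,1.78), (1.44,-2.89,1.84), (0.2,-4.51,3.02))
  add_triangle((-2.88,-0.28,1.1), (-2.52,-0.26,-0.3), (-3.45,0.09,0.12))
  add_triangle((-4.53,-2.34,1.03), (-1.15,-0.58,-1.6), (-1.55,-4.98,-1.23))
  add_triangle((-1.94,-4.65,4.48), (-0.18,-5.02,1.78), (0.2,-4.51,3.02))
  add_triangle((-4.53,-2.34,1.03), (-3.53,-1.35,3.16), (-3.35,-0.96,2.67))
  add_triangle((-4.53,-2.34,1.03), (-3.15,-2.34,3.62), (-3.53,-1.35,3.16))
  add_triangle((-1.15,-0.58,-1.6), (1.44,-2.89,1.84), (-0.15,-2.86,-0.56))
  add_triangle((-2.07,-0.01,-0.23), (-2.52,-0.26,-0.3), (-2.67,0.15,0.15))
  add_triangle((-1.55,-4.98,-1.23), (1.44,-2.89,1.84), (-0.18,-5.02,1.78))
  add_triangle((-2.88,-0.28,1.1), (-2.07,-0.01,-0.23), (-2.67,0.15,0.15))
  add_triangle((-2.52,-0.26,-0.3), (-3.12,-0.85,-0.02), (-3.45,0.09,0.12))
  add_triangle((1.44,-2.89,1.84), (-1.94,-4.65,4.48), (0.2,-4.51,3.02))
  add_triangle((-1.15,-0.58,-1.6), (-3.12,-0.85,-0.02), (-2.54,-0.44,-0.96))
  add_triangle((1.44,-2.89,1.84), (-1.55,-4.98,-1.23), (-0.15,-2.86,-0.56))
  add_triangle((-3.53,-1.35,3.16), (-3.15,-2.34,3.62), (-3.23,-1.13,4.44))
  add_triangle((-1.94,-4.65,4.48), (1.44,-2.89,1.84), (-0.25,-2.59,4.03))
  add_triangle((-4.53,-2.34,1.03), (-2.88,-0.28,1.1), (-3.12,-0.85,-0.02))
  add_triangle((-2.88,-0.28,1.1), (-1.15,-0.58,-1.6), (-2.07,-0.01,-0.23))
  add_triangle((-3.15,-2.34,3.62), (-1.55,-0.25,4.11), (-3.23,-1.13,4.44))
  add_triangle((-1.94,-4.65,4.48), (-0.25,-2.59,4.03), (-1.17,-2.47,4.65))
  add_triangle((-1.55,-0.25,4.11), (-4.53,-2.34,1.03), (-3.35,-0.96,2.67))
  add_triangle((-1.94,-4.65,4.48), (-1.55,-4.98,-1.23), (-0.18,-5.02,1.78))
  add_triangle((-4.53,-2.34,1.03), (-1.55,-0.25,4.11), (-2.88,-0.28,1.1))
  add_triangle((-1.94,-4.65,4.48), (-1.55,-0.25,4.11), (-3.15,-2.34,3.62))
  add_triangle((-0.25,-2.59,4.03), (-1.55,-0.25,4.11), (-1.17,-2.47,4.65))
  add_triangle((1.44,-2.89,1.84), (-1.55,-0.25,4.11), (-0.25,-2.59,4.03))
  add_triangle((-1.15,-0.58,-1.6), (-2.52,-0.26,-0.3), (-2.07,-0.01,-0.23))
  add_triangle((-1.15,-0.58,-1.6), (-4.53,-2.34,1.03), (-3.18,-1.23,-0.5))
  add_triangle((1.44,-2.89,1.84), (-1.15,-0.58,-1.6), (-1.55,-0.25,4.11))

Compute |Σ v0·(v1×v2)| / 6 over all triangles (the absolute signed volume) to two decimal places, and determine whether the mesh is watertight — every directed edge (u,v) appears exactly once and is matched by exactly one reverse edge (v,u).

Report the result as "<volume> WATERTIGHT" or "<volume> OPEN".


67.43 OPEN

Per-triangle v0·(v1×v2)/6:
  t1: -0.1295
  t2: +0.1437
  t3: +0.2545
  t4: +17.1026
  t5: -0.1163
  t6: +2.1254
  t7: +0.2347
  t8: +0.1721
  t9: +0.5807
  t10: +0.5617
  t11: +0.7771
  t12: -0.0181
  t13: +5.8237
  t14: +1.5883
  t15: -0.2664
  t16: +5.8905
  t17: +2.9648
  t18: +0.6892
  t19: +2.3067
  t20: -0.1563
  t21: +0.0371
  t22: +2.9336
  t23: -0.1208
  t24: +0.1835
  t25: +1.1936
  t26: +0.3396
  t27: +1.2846
  t28: +1.0839
  t29: +3.7546
  t30: +0.9211
  t31: -0.4166
  t32: +1.2074
  t33: +1.6273
  t34: -1.3924
  t35: +7.6933
  t36: +3.2411
  t37: +4.9882
  t38: +0.9650
  t39: +1.0111
  t40: +0.1219
  t41: +0.5670
  t42: -4.3268
Σ = +67.4264 → |volume| = 67.43

Directed edges: 126 total; 6 unmatched, e.g. (-3.18,-1.23,-0.5)→(-4.55,-0.85,-0.2) → open.


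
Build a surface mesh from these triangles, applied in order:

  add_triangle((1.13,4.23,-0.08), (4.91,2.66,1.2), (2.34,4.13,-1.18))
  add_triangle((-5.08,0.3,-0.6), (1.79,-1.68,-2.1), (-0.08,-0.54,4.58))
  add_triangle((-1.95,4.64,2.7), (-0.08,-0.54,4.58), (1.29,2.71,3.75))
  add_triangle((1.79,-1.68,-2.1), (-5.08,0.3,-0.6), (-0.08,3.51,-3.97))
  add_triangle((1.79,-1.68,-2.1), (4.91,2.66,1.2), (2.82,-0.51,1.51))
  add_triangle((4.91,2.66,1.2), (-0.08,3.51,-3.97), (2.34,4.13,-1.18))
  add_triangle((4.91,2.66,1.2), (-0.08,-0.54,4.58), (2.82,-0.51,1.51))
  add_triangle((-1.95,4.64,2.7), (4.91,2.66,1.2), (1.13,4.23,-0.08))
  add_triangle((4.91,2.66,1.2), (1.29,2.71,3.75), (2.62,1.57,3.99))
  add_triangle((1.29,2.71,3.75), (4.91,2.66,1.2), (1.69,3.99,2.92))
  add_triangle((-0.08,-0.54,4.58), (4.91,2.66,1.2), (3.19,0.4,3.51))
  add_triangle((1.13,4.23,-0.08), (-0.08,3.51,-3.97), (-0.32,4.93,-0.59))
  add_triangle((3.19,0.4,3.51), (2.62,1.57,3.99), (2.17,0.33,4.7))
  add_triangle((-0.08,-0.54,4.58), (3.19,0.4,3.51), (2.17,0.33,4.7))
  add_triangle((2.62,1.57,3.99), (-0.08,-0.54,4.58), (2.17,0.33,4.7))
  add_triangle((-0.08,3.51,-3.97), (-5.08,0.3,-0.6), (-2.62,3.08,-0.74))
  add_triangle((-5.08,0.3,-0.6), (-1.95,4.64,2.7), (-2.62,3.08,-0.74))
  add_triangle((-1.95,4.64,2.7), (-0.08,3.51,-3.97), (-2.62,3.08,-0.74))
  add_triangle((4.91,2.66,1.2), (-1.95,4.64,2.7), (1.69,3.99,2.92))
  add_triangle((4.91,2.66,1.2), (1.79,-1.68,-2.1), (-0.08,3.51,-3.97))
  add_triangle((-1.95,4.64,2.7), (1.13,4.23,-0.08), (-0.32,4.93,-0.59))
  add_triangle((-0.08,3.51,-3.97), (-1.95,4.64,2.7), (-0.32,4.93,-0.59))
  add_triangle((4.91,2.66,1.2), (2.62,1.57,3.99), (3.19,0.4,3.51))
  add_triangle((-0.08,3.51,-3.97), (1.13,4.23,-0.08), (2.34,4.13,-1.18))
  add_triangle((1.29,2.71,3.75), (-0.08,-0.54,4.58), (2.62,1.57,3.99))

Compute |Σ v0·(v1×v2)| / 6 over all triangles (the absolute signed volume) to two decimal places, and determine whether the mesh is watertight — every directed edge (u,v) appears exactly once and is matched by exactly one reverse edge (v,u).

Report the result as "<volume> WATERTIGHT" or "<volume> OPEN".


Per-triangle v0·(v1×v2)/6:
  t1: +4.3524
  t2: +7.1833
  t3: +9.7089
  t4: +12.1388
  t5: +6.0111
  t6: +4.1590
  t7: +7.3364
  t8: +11.0648
  t9: +5.0895
  t10: +4.5156
  t11: -3.8895
  t12: +4.1487
  t13: +1.4922
  t14: +0.7952
  t15: +1.6924
  t16: +8.5314
  t17: +8.9071
  t18: +8.8956
  t19: +3.6944
  t20: +15.9445
  t21: +4.3343
  t22: +4.4140
  t23: +3.9773
  t24: +4.1941
  t25: +4.3605
Σ = +143.0520 → |volume| = 143.05

Directed edges: 75 total; 9 unmatched, e.g. (1.79,-1.68,-2.1)→(-0.08,-0.54,4.58) → open.

143.05 OPEN


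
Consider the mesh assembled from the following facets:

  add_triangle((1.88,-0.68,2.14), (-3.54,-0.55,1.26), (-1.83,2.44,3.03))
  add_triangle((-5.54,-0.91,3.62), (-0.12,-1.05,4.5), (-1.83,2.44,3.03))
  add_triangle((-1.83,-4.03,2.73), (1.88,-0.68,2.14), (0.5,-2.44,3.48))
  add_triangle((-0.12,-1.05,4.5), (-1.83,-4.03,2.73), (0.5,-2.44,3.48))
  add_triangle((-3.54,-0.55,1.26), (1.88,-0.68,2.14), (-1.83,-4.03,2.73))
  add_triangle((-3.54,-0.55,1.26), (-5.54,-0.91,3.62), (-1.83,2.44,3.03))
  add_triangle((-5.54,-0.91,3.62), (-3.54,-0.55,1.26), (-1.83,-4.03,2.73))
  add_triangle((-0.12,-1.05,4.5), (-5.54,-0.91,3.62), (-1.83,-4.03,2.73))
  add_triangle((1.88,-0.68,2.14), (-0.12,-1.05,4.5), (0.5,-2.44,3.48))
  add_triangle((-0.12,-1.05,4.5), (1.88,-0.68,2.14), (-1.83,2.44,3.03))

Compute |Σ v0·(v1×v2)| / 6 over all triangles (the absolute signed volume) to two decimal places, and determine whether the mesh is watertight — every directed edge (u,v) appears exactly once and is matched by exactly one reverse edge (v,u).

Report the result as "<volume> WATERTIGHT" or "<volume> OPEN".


Per-triangle v0·(v1×v2)/6:
  t1: -5.8795
  t2: +12.9337
  t3: +0.8723
  t4: +3.6541
  t5: -5.0159
  t6: +2.7183
  t7: +3.5819
  t8: +13.7662
  t9: +2.2848
  t10: +4.3349
Σ = +33.2507 → |volume| = 33.25

Directed edges: 30 total, each appears once with its reverse present → watertight.

33.25 WATERTIGHT


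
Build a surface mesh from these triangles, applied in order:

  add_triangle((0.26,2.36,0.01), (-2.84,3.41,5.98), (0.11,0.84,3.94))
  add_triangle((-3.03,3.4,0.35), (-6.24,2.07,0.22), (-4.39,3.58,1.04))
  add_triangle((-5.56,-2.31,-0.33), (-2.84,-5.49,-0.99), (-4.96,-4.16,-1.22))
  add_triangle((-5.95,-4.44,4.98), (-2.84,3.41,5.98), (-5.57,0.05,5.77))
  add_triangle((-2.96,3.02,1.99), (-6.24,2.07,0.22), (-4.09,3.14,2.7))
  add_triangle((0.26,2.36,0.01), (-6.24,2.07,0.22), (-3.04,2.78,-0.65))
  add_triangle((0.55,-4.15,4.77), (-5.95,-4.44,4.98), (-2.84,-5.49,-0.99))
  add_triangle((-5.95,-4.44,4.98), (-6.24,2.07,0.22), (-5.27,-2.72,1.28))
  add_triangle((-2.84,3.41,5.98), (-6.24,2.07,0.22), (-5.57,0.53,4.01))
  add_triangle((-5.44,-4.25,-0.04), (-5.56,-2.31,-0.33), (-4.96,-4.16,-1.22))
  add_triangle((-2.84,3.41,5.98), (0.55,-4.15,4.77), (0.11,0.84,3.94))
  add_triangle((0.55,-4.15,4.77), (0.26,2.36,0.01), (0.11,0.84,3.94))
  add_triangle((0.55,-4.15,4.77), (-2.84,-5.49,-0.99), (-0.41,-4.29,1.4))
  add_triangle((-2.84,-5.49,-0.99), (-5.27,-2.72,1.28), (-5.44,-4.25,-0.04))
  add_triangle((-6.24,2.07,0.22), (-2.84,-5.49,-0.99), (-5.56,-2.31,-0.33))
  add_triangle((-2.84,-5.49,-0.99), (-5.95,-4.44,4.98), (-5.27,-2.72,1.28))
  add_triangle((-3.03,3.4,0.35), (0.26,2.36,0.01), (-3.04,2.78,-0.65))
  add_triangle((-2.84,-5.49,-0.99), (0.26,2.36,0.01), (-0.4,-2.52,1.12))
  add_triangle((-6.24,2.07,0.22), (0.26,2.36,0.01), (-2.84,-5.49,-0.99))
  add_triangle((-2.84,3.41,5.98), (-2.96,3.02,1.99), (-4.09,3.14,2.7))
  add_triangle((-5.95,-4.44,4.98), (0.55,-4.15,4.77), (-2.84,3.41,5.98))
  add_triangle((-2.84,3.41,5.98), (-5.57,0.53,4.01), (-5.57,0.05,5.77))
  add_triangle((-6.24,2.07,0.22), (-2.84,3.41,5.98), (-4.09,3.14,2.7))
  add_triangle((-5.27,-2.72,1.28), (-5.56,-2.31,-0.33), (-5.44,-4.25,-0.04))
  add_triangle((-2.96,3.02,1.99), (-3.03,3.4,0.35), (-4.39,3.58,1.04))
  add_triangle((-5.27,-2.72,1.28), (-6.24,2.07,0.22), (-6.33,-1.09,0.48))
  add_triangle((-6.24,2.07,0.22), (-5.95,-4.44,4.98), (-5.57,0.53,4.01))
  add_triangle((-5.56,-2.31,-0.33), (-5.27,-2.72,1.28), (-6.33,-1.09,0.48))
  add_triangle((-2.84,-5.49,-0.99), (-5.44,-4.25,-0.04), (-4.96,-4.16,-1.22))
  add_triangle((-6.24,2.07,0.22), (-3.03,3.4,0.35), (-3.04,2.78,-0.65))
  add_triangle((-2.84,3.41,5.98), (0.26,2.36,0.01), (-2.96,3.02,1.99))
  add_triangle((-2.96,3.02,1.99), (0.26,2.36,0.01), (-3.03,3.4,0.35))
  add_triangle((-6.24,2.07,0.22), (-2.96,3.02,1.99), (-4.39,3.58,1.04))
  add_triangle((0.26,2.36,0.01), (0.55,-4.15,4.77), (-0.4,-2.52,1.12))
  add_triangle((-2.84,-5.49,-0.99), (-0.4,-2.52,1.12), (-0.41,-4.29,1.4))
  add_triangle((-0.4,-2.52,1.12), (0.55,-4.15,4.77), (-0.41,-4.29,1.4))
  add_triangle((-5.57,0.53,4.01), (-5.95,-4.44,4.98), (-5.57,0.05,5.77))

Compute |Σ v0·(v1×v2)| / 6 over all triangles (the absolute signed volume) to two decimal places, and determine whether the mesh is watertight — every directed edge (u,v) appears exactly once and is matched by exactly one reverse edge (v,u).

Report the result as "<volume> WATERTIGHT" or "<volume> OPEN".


Per-triangle v0·(v1×v2)/6:
  t1: +5.0199
  t2: +1.6677
  t3: -2.0989
  t4: +8.9538
  t5: +1.9203
  t6: -1.9617
  t7: +32.7102
  t8: +14.8683
  t9: +17.8461
  t10: +2.2571
  t11: +9.6181
  t12: +1.5266
  t13: +3.7718
  t14: +2.6837
  t15: +1.1912
  t16: +14.5141
  t17: +1.3279
  t18: -1.0406
  t19: +2.6452
  t20: +2.0617
  t21: +44.9731
  t22: +6.8836
  t23: +4.3448
  t24: +2.7979
  t25: +1.0392
  t26: +2.4365
  t27: +18.9008
  t28: +2.6935
  t29: +3.2598
  t30: +2.3339
  t31: +5.2254
  t32: +2.2131
  t33: +2.2884
  t34: -0.6784
  t35: -0.8092
  t36: -0.5901
  t37: +7.8691
Σ = +224.6638 → |volume| = 224.66

Directed edges: 111 total; 3 unmatched, e.g. (-5.56,-2.31,-0.33)→(-6.24,2.07,0.22) → open.

224.66 OPEN


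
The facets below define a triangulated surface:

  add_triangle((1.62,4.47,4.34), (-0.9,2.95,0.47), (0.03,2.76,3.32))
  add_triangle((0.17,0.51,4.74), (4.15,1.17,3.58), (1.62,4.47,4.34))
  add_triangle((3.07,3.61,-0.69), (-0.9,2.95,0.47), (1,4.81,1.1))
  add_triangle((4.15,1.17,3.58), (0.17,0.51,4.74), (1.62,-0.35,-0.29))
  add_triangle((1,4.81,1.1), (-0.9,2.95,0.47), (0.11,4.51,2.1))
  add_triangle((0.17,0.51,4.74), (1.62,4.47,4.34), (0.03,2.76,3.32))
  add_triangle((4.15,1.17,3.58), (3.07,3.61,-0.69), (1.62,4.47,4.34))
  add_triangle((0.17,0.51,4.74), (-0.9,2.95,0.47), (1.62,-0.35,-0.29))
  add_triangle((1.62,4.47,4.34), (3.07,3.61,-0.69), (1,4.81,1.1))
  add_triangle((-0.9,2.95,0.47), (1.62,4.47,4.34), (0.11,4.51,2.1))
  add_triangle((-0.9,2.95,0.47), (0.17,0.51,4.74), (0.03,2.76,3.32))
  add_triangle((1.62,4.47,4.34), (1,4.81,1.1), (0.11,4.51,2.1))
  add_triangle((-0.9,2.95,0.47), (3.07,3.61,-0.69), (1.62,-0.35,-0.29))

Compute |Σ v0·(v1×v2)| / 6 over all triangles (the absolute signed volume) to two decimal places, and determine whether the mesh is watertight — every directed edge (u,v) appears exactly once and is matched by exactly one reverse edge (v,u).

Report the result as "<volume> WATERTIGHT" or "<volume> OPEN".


46.07 OPEN

Per-triangle v0·(v1×v2)/6:
  t1: +2.6699
  t2: +11.8100
  t3: +2.2192
  t4: +2.0237
  t5: +1.4322
  t6: +3.0613
  t7: +14.8524
  t8: -3.5036
  t9: +7.0084
  t10: +0.6238
  t11: +1.5364
  t12: +2.7930
  t13: -0.4609
Σ = +46.0657 → |volume| = 46.07

Directed edges: 39 total; 3 unmatched, e.g. (1.62,-0.35,-0.29)→(4.15,1.17,3.58) → open.


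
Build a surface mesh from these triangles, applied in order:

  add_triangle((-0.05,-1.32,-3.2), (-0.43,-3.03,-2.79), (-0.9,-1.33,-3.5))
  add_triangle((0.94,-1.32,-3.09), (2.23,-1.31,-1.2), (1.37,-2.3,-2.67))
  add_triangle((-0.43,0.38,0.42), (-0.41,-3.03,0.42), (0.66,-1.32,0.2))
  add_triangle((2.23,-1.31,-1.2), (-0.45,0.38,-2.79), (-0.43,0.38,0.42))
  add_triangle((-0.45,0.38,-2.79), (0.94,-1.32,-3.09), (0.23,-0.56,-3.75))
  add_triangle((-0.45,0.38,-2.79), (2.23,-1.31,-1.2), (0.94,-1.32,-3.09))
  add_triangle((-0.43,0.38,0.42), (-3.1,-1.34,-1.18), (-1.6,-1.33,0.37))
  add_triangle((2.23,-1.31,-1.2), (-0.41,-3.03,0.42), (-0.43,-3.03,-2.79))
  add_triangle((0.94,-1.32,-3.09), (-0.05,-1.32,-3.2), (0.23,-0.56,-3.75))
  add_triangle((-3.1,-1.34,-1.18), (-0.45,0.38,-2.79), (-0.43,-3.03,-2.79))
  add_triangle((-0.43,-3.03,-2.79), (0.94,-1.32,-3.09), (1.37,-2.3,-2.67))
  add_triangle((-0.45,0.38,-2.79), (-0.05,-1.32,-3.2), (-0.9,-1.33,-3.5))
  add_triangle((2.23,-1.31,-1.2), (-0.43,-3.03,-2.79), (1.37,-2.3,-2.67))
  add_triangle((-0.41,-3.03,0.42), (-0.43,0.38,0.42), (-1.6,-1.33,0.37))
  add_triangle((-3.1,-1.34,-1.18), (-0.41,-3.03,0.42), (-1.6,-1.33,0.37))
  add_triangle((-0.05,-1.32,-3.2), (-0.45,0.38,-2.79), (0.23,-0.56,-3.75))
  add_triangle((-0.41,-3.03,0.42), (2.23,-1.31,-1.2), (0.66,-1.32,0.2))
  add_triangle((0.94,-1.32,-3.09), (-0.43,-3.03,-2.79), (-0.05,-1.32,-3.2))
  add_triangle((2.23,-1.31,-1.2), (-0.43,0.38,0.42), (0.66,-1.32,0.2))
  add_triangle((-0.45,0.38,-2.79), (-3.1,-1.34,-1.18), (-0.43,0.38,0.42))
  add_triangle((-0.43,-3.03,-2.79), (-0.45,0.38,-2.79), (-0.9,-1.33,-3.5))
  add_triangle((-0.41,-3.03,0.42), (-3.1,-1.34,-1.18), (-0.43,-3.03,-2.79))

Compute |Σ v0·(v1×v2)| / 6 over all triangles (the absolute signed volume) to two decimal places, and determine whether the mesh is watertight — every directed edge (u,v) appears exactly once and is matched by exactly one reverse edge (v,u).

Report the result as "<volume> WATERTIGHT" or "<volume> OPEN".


24.12 WATERTIGHT

Per-triangle v0·(v1×v2)/6:
  t1: +0.8706
  t2: +0.8845
  t3: +0.2043
  t4: +0.1517
  t5: +0.0404
  t6: +0.9764
  t7: +0.4788
  t8: +3.9162
  t9: +0.5271
  t10: +4.6277
  t11: +1.2915
  t12: +0.6655
  t13: +0.6790
  t14: +0.2938
  t15: +1.2530
  t16: +0.4495
  t17: +0.6058
  t18: +0.9998
  t19: +0.0916
  t20: +0.9389
  t21: -0.5488
  t22: +4.7175
Σ = +24.1150 → |volume| = 24.12

Directed edges: 66 total, each appears once with its reverse present → watertight.


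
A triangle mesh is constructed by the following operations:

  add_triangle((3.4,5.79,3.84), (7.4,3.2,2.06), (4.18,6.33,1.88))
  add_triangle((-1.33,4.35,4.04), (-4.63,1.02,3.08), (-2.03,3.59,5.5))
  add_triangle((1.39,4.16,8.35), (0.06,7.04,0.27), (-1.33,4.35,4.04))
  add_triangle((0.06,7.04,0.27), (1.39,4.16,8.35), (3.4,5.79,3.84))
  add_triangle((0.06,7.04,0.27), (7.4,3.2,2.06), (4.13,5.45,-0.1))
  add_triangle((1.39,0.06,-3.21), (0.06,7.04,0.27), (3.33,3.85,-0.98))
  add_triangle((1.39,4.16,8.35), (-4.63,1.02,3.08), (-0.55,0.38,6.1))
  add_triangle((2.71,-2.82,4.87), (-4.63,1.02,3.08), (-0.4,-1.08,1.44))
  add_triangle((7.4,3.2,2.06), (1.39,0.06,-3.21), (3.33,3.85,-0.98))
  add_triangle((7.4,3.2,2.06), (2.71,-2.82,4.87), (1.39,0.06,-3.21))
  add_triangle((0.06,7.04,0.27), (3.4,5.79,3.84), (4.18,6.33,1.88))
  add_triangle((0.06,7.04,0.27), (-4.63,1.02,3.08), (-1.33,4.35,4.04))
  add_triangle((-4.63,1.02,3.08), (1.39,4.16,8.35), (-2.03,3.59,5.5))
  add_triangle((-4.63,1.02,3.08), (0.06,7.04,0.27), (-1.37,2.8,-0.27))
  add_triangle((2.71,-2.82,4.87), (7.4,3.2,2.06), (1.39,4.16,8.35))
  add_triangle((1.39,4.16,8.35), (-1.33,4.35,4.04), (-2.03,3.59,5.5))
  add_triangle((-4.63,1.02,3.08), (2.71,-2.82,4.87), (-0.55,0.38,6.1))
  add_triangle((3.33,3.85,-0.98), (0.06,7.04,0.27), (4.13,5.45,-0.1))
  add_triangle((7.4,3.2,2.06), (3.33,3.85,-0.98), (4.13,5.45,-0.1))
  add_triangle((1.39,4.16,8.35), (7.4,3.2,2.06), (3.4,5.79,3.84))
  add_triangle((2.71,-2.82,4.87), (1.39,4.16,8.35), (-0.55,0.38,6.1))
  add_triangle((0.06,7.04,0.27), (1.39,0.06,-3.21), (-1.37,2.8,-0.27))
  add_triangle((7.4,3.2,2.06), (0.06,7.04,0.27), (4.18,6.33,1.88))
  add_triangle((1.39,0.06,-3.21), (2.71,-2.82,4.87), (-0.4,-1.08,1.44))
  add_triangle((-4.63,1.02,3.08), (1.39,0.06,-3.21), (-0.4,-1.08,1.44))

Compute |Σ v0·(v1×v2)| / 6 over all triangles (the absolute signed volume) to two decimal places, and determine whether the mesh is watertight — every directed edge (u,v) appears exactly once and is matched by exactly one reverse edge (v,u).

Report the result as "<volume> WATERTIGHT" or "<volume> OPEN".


330.49 OPEN

Per-triangle v0·(v1×v2)/6:
  t1: +12.3224
  t2: +5.3389
  t3: +19.2935
  t4: +26.4501
  t5: +11.9554
  t6: +10.5890
  t7: +17.9098
  t8: +4.0011
  t9: +11.9639
  t10: +20.4554
  t11: +11.0786
  t12: +16.2029
  t13: +8.1915
  t14: +7.0273
  t15: +57.2695
  t16: +7.2125
  t17: +11.1691
  t18: +4.2075
  t19: +4.9032
  t20: +29.7239
  t21: +18.4578
  t22: +5.8689
  t23: +4.7843
  t24: +2.3885
  t25: +1.7283
Σ = +330.4934 → |volume| = 330.49

Directed edges: 75 total; 3 unmatched, e.g. (-1.37,2.8,-0.27)→(-4.63,1.02,3.08) → open.


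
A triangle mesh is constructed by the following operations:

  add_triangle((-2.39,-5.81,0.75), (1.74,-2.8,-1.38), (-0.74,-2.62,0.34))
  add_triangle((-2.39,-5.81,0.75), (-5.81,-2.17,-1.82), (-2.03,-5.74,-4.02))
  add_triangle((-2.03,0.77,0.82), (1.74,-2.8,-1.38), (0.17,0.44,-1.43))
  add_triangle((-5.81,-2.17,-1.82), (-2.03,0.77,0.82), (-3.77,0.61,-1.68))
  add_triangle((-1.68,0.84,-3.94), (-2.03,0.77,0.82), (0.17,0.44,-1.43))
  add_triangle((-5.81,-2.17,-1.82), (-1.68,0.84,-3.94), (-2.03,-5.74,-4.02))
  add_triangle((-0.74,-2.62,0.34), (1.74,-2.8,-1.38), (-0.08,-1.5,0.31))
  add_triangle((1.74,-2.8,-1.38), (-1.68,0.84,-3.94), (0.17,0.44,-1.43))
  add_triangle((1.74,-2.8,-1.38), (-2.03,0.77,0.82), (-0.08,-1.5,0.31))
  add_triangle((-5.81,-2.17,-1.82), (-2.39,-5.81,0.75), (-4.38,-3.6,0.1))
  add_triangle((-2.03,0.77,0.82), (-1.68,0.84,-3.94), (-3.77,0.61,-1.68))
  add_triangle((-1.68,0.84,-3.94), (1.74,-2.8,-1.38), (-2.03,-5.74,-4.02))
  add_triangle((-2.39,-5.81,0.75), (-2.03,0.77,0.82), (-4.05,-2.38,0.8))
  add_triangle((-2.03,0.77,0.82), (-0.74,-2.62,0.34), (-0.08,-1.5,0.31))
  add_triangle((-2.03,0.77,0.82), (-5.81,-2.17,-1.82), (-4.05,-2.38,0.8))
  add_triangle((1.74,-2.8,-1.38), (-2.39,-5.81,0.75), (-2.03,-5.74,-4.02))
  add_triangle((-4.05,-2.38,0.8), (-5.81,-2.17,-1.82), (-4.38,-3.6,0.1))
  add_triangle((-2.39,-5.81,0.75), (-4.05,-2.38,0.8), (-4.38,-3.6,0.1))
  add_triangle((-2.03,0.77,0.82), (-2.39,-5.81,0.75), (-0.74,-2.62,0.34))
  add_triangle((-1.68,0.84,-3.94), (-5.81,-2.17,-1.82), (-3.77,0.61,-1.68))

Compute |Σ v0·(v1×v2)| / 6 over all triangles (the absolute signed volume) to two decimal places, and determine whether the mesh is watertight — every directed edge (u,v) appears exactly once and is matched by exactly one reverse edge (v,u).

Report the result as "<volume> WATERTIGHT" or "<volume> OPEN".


Per-triangle v0·(v1×v2)/6:
  t1: +0.5746
  t2: +23.3435
  t3: -1.1012
  t4: +3.5836
  t5: +0.6949
  t6: +21.2768
  t7: +0.3891
  t8: +1.7909
  t9: -0.5517
  t10: +4.1590
  t11: +1.5011
  t12: +10.7287
  t13: +1.6142
  t14: +0.2512
  t15: +4.2840
  t16: +12.7733
  t17: +2.6981
  t18: +2.4679
  t19: +0.3048
  t20: +5.9619
Σ = +96.7448 → |volume| = 96.74

Directed edges: 60 total, each appears once with its reverse present → watertight.

96.74 WATERTIGHT


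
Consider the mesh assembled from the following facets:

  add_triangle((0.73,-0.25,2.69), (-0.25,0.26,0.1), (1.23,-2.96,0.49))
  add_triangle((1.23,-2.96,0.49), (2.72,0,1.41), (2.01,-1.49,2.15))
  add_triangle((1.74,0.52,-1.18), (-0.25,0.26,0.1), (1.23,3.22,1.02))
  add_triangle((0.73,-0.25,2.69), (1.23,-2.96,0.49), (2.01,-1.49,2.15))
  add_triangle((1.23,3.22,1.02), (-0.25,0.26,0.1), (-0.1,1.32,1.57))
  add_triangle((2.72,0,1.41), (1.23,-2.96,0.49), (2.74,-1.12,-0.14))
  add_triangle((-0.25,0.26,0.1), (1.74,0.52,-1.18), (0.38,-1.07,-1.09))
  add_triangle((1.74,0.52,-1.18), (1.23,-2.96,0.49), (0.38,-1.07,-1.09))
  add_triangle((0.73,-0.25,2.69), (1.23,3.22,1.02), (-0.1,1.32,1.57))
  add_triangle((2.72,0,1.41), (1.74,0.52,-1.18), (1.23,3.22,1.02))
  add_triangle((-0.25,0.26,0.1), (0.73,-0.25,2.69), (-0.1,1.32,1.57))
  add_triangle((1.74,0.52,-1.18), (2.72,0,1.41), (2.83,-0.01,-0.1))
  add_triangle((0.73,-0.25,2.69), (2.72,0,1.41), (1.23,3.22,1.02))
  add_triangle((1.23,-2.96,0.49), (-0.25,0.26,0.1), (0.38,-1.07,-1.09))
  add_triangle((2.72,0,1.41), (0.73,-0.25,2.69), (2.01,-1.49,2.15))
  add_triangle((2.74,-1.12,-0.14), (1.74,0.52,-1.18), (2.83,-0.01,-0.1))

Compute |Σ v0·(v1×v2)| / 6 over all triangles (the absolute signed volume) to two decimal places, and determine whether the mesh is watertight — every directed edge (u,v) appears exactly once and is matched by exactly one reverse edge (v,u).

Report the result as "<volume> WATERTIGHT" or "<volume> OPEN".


17.45 OPEN

Per-triangle v0·(v1×v2)/6:
  t1: +0.2297
  t2: +1.5866
  t3: +0.2375
  t4: +1.2294
  t5: +0.2102
  t6: +2.0189
  t7: +0.1047
  t8: +1.2577
  t9: +1.4083
  t10: +3.1293
  t11: +0.1186
  t12: +0.3788
  t13: +3.4176
  t14: +0.0933
  t15: +1.4358
  t16: +0.5965
Σ = +17.4528 → |volume| = 17.45

Directed edges: 48 total; 6 unmatched, e.g. (1.23,-2.96,0.49)→(2.74,-1.12,-0.14) → open.


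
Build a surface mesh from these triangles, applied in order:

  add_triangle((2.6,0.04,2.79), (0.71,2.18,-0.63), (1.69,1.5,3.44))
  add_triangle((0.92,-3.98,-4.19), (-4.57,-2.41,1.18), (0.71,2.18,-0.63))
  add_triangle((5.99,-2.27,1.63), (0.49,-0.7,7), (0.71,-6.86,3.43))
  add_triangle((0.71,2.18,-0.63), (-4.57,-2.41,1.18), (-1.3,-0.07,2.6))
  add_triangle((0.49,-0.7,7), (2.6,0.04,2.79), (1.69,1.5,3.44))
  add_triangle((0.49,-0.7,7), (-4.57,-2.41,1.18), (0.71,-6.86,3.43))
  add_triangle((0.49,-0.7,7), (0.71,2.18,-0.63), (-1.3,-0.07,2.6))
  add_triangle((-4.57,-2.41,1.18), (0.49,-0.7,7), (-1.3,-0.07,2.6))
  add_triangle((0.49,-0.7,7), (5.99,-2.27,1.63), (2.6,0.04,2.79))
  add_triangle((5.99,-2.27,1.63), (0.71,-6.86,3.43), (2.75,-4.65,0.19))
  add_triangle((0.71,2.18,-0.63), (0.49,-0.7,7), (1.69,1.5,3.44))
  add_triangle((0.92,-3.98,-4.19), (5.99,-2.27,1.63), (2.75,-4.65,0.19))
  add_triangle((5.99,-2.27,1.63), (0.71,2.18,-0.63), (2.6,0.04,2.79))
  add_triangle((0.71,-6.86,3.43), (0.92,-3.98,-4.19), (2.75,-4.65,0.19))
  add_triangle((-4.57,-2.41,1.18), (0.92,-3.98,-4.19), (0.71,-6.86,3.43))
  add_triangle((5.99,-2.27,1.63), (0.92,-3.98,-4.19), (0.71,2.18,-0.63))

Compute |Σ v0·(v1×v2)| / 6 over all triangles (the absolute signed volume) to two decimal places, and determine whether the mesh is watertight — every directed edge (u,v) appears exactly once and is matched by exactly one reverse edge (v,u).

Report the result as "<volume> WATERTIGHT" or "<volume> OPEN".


214.29 WATERTIGHT

Per-triangle v0·(v1×v2)/6:
  t1: +2.4178
  t2: +6.9547
  t3: +43.5204
  t4: +3.3234
  t5: +4.6340
  t6: +36.6310
  t7: +3.8275
  t8: +4.9942
  t9: +8.0980
  t10: +15.3322
  t11: +1.9570
  t12: +13.9693
  t13: +5.9343
  t14: +14.7902
  t15: +34.0677
  t16: +13.8409
Σ = +214.2925 → |volume| = 214.29

Directed edges: 48 total, each appears once with its reverse present → watertight.


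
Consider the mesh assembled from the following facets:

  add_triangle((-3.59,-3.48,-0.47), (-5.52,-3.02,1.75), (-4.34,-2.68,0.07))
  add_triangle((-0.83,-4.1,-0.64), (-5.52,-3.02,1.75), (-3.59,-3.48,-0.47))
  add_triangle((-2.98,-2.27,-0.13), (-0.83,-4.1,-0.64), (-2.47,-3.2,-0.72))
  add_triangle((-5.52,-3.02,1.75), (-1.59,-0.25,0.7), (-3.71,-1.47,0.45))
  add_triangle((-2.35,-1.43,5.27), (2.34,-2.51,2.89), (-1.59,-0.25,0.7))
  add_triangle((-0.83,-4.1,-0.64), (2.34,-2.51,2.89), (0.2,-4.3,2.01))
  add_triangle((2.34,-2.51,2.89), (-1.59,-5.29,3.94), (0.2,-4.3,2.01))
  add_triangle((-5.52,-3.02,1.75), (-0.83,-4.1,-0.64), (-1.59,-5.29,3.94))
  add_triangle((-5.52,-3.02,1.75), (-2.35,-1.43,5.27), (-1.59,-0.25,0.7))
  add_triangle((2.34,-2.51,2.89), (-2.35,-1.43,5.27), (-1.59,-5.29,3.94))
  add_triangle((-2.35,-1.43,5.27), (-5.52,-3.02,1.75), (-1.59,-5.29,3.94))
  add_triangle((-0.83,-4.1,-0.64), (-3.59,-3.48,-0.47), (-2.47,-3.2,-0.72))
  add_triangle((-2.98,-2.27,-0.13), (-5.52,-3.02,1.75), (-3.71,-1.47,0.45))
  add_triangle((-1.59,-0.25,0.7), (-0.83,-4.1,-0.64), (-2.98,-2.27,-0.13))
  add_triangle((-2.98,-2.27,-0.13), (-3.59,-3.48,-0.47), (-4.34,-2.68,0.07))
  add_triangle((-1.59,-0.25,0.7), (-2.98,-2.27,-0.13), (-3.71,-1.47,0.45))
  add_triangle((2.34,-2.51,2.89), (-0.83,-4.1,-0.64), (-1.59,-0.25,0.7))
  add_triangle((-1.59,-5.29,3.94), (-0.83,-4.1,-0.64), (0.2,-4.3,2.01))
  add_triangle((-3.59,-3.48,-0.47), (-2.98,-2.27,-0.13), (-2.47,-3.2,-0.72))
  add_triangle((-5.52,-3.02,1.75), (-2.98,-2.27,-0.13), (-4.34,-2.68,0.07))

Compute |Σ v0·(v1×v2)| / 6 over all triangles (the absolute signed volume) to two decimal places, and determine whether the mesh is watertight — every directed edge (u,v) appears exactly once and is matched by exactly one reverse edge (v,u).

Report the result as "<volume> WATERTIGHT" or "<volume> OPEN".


58.94 WATERTIGHT

Per-triangle v0·(v1×v2)/6:
  t1: +1.3692
  t2: +4.1345
  t3: -0.6591
  t4: +0.5150
  t5: -2.1284
  t6: +2.8176
  t7: +4.5967
  t8: +15.1975
  t9: +2.6066
  t10: +13.1999
  t11: +17.9447
  t12: +0.5259
  t13: +0.9808
  t14: -1.0368
  t15: -0.0014
  t16: -0.2261
  t17: -4.8905
  t18: +4.4372
  t19: +0.0214
  t20: -0.4663
Σ = +58.9383 → |volume| = 58.94

Directed edges: 60 total, each appears once with its reverse present → watertight.


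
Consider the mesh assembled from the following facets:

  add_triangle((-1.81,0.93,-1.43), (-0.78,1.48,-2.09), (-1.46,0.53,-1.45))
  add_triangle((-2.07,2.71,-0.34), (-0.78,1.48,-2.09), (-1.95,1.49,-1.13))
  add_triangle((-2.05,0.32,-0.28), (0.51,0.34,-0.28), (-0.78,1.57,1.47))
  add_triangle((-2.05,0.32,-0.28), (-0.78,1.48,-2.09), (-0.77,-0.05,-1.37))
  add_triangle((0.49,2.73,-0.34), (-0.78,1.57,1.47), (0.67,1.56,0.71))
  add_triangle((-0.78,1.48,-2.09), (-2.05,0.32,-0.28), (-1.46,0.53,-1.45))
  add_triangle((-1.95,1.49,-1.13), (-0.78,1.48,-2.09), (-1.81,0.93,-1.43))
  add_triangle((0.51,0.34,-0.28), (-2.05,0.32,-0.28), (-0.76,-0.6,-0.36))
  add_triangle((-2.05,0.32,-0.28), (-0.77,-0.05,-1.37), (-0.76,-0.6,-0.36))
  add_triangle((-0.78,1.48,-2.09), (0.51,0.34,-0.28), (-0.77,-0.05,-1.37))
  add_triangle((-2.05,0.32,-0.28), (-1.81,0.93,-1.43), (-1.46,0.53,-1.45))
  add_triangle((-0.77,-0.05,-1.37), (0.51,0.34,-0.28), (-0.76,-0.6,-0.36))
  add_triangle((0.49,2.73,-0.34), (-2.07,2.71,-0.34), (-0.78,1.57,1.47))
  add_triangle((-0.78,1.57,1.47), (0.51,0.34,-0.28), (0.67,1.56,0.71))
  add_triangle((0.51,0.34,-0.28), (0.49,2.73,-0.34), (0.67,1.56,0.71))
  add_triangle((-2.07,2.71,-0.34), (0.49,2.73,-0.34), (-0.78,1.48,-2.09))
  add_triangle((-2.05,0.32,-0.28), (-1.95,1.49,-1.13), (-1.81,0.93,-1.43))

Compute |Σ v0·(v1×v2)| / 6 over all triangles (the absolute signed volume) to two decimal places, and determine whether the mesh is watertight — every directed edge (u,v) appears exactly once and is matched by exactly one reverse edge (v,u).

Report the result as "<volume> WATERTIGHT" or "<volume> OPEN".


7.21 OPEN

Per-triangle v0·(v1×v2)/6:
  t1: +0.1944
  t2: +0.8476
  t3: -0.3990
  t4: +0.7023
  t5: +0.7324
  t6: -0.3756
  t7: +0.3507
  t8: -0.1226
  t9: +0.2957
  t10: +0.2056
  t11: +0.1546
  t12: +0.0448
  t13: +1.9385
  t14: -0.0929
  t15: +0.2269
  t16: +2.2154
  t17: +0.2881
Σ = +7.2068 → |volume| = 7.21

Directed edges: 51 total; 7 unmatched, e.g. (-1.95,1.49,-1.13)→(-2.07,2.71,-0.34) → open.


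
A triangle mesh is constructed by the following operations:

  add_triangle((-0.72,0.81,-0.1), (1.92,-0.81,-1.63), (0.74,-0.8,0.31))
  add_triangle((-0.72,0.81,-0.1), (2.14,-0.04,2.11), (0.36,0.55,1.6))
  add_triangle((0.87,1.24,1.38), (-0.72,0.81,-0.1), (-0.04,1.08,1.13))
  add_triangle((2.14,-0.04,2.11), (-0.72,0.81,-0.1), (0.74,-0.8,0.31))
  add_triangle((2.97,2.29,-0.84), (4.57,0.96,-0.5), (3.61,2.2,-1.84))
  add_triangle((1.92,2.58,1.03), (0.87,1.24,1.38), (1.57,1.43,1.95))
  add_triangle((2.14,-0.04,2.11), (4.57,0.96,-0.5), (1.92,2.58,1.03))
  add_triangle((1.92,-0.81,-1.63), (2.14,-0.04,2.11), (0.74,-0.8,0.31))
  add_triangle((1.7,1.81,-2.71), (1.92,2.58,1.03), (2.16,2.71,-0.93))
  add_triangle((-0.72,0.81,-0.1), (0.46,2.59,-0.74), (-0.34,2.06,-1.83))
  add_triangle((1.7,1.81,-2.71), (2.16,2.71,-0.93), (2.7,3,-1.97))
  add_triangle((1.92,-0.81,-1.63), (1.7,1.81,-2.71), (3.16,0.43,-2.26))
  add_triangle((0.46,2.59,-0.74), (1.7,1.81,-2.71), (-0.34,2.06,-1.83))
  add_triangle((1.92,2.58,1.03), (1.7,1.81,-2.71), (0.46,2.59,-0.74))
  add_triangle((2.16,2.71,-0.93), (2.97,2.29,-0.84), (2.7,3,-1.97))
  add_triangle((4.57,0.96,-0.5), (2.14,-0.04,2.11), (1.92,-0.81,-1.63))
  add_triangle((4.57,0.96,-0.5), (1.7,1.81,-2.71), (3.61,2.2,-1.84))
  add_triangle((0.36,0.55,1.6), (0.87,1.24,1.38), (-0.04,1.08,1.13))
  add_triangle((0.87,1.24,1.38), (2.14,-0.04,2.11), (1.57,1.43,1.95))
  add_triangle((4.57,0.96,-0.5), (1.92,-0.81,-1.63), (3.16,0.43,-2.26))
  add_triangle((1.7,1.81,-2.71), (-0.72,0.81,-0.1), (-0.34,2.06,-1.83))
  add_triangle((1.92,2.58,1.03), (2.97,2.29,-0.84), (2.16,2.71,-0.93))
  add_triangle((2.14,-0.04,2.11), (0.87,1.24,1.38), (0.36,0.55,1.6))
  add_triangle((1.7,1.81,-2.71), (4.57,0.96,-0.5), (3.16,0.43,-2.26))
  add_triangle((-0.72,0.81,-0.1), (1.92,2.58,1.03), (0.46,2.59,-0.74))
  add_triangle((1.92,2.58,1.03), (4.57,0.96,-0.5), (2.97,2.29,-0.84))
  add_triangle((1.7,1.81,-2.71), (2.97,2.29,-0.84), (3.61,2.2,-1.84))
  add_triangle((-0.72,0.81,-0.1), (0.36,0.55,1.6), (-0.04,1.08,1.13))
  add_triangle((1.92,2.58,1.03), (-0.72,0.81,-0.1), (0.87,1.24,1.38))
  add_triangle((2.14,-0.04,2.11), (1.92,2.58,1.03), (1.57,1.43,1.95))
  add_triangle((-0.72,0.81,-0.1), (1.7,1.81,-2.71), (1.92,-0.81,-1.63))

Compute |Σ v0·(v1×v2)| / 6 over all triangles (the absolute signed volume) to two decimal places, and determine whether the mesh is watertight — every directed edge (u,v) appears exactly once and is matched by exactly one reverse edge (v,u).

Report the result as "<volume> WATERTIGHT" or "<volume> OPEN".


Per-triangle v0·(v1×v2)/6:
  t1: -0.0410
  t2: -0.2326
  t3: +0.1460
  t4: +0.0518
  t5: +1.2682
  t6: +0.2238
  t7: +4.3487
  t8: +0.8720
  t9: -0.0940
  t10: +0.5030
  t11: +0.1821
  t12: +1.0566
  t13: +1.4069
  t14: +2.4353
  t15: +0.4787
  t16: +2.6958
  t17: +1.1724
  t18: +0.1633
  t19: +0.0917
  t20: +1.5162
  t21: -0.2033
  t22: +0.9870
  t23: +0.4542
  t24: +2.5678
  t25: +0.7419
  t26: +2.4276
  t27: +0.8462
  t28: +0.0624
  t29: +0.5130
  t30: +0.8243
  t31: +0.3700
Σ = +27.8358 → |volume| = 27.84

Directed edges: 93 total; 3 unmatched, e.g. (2.7,3,-1.97)→(1.7,1.81,-2.71) → open.

27.84 OPEN


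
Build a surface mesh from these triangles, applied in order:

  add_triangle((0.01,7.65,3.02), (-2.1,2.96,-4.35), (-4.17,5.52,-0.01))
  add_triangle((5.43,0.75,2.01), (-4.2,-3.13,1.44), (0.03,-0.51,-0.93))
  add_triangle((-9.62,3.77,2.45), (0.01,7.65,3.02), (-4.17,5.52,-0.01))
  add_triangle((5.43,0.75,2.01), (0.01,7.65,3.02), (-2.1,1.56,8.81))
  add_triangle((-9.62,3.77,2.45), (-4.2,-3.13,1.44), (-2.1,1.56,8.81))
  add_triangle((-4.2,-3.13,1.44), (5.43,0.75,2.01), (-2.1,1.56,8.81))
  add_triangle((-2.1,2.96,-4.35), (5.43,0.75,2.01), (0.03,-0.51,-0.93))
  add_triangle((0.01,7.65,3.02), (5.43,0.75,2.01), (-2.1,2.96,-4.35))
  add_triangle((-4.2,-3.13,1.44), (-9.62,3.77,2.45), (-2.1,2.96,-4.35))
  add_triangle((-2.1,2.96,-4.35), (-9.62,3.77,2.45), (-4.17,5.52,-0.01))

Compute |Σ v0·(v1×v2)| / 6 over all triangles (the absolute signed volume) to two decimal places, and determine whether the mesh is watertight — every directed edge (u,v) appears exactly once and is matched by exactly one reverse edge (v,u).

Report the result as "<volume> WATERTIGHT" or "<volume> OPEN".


Per-triangle v0·(v1×v2)/6:
  t1: +23.5192
  t2: +3.5652
  t3: +31.9867
  t4: +61.3134
  t5: +63.8043
  t6: +27.1383
  t7: +4.4304
  t8: +33.6017
  t9: +36.1362
  t10: +26.7606
Σ = +312.2559 → |volume| = 312.26

Directed edges: 30 total; 6 unmatched, e.g. (-4.2,-3.13,1.44)→(0.03,-0.51,-0.93) → open.

312.26 OPEN


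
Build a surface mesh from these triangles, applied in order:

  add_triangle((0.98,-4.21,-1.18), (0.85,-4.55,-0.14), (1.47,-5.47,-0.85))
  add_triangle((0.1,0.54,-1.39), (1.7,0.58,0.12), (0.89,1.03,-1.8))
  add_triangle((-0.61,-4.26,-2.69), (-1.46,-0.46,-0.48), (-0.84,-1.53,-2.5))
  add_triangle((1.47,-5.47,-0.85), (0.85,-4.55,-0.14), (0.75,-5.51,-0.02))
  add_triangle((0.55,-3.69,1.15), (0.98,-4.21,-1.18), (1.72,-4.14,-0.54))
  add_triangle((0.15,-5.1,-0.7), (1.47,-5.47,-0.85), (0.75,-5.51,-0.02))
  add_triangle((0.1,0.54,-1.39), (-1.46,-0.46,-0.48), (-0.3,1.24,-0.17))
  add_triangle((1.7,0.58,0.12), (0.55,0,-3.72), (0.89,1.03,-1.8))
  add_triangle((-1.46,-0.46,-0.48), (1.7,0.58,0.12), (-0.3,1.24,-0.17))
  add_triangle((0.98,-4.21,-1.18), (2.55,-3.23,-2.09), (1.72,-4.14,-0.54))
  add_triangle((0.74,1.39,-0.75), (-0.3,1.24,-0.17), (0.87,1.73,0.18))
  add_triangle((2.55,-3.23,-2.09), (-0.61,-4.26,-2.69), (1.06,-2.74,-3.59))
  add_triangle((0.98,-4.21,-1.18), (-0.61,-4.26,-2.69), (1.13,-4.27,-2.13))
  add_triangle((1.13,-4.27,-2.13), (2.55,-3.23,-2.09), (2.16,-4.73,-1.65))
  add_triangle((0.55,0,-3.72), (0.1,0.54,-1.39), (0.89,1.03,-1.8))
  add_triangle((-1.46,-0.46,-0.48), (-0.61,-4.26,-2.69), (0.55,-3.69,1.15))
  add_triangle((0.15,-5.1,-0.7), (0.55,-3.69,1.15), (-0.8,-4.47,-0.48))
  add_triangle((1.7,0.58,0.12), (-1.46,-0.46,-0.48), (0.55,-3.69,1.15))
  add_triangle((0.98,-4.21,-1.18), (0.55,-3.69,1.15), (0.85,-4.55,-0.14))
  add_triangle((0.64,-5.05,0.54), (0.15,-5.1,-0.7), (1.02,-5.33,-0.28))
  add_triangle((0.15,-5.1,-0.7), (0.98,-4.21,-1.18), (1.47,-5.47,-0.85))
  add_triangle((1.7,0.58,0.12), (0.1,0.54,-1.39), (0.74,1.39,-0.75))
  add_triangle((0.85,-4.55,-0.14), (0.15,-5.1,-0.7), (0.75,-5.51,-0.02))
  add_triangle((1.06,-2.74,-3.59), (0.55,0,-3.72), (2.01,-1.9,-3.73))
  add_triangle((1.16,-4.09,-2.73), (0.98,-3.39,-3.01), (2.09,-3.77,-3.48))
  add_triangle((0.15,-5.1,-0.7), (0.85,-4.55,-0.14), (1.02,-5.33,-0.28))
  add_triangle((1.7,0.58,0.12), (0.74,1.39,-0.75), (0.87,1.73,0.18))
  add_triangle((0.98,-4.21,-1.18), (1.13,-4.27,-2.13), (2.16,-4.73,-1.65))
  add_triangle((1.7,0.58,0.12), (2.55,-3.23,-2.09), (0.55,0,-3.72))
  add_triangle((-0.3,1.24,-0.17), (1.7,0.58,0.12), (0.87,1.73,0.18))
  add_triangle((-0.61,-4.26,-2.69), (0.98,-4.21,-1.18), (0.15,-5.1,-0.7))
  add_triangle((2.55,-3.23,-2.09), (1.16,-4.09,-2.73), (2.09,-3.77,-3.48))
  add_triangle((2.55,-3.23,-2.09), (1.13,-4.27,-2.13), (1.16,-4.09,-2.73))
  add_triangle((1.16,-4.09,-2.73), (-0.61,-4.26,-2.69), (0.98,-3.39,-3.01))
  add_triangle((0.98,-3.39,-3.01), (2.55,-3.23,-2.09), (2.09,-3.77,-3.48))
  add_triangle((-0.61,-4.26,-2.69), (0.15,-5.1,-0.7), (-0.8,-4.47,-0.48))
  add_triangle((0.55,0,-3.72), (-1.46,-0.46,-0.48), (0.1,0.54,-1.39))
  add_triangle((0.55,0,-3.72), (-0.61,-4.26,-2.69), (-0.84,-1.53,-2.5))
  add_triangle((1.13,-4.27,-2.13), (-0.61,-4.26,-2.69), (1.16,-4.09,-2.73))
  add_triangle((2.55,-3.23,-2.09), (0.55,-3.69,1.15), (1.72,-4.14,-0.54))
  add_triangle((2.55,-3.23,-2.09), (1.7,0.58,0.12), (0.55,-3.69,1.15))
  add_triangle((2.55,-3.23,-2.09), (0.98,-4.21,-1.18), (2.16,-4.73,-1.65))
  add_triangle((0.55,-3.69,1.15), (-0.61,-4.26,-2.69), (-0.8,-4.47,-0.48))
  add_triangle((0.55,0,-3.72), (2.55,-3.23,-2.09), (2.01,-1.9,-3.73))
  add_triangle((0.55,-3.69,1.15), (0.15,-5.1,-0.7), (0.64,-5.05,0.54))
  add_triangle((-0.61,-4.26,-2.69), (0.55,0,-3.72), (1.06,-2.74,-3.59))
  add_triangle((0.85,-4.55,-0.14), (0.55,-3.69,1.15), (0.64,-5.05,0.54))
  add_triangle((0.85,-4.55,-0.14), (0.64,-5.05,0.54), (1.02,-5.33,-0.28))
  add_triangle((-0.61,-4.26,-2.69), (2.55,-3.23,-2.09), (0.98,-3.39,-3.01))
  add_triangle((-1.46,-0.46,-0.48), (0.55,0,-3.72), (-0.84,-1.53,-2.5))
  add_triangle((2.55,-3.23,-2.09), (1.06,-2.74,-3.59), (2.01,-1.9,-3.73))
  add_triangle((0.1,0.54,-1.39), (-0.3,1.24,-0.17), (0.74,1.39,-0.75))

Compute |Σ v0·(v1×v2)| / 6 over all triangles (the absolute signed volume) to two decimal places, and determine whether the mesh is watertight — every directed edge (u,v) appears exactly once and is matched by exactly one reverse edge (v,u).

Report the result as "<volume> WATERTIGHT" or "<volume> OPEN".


Per-triangle v0·(v1×v2)/6:
  t1: -0.2569
  t2: -0.0205
  t3: +1.4347
  t4: +0.0936
  t5: +1.2936
  t6: +0.8689
  t7: +0.4532
  t8: +0.8726
  t9: -0.1418
  t10: +1.4114
  t11: +0.2418
  t12: +3.9260
  t13: +1.1915
  t14: +1.1654
  t15: +0.2763
  t16: +3.2996
  t17: +1.3616
  t18: -0.4021
  t19: +0.0744
  t20: +0.7162
  t21: +0.5978
  t22: +0.3353
  t23: -0.2061
  t24: +1.8543
  t25: +0.5078
  t26: -0.0806
  t27: +0.3640
  t28: +0.6624
  t29: +4.2458
  t30: -0.1055
  t31: +1.9085
  t32: +1.1191
  t33: +0.8057
  t34: +0.9242
  t35: -0.5607
  t36: +1.7503
  t37: +0.5427
  t38: +2.2389
  t39: +0.8841
  t40: +0.2279
  t41: +3.7848
  t42: -0.4712
  t43: -2.1888
  t44: -0.2809
  t45: +0.2293
  t46: +3.1097
  t47: +0.2172
  t48: +0.0139
  t49: -1.8070
  t50: +1.1073
  t51: +1.9839
  t52: +0.2660
Σ = +41.8395 → |volume| = 41.84

Directed edges: 156 total, each appears once with its reverse present → watertight.

41.84 WATERTIGHT
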